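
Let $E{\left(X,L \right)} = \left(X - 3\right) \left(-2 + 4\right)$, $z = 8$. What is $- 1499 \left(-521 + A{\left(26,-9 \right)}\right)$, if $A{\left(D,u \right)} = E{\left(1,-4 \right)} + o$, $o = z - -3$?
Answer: $770486$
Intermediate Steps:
$E{\left(X,L \right)} = -6 + 2 X$ ($E{\left(X,L \right)} = \left(-3 + X\right) 2 = -6 + 2 X$)
$o = 11$ ($o = 8 - -3 = 8 + 3 = 11$)
$A{\left(D,u \right)} = 7$ ($A{\left(D,u \right)} = \left(-6 + 2 \cdot 1\right) + 11 = \left(-6 + 2\right) + 11 = -4 + 11 = 7$)
$- 1499 \left(-521 + A{\left(26,-9 \right)}\right) = - 1499 \left(-521 + 7\right) = \left(-1499\right) \left(-514\right) = 770486$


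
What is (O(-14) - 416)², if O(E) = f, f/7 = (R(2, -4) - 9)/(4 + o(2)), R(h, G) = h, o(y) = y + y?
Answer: 11404129/64 ≈ 1.7819e+5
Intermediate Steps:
o(y) = 2*y
f = -49/8 (f = 7*((2 - 9)/(4 + 2*2)) = 7*(-7/(4 + 4)) = 7*(-7/8) = -49/8 ≈ -6.1250)
O(E) = -49/8
(O(-14) - 416)² = (-49/8 - 416)² = (-3377/8)² = 11404129/64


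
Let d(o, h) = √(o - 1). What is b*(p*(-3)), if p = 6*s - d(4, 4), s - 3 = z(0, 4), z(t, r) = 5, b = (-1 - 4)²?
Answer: -3600 + 75*√3 ≈ -3470.1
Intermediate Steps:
b = 25 (b = (-5)² = 25)
s = 8 (s = 3 + 5 = 8)
d(o, h) = √(-1 + o)
p = 48 - √3 (p = 6*8 - √(-1 + 4) = 48 - √3 ≈ 46.268)
b*(p*(-3)) = 25*((48 - √3)*(-3)) = 25*(-144 + 3*√3) = -3600 + 75*√3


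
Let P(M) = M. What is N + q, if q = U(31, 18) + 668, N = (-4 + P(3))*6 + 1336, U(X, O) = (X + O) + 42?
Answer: 2089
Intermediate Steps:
U(X, O) = 42 + O + X (U(X, O) = (O + X) + 42 = 42 + O + X)
N = 1330 (N = (-4 + 3)*6 + 1336 = -1*6 + 1336 = -6 + 1336 = 1330)
q = 759 (q = (42 + 18 + 31) + 668 = 91 + 668 = 759)
N + q = 1330 + 759 = 2089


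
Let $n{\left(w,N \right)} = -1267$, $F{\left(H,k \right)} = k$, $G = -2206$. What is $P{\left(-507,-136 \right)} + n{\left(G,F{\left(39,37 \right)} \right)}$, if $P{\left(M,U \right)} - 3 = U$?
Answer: $-1400$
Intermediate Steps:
$P{\left(M,U \right)} = 3 + U$
$P{\left(-507,-136 \right)} + n{\left(G,F{\left(39,37 \right)} \right)} = \left(3 - 136\right) - 1267 = -133 - 1267 = -1400$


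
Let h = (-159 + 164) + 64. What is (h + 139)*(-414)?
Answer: -86112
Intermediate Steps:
h = 69 (h = 5 + 64 = 69)
(h + 139)*(-414) = (69 + 139)*(-414) = 208*(-414) = -86112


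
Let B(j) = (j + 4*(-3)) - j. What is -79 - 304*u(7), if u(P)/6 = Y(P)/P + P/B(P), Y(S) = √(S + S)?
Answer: 985 - 1824*√14/7 ≈ 10.031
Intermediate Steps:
B(j) = -12 (B(j) = (j - 12) - j = (-12 + j) - j = -12)
Y(S) = √2*√S (Y(S) = √(2*S) = √2*√S)
u(P) = -P/2 + 6*√2/√P (u(P) = 6*((√2*√P)/P + P/(-12)) = 6*(√2/√P + P*(-1/12)) = 6*(√2/√P - P/12) = 6*(-P/12 + √2/√P) = -P/2 + 6*√2/√P)
-79 - 304*u(7) = -79 - 304*(-½*7 + 6*√2/√7) = -79 - 304*(-7/2 + 6*√2*(√7/7)) = -79 - 304*(-7/2 + 6*√14/7) = -79 + (1064 - 1824*√14/7) = 985 - 1824*√14/7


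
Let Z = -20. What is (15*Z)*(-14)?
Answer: 4200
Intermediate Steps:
(15*Z)*(-14) = (15*(-20))*(-14) = -300*(-14) = 4200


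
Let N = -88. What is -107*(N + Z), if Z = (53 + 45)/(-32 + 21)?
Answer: 114062/11 ≈ 10369.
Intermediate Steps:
Z = -98/11 (Z = 98/(-11) = 98*(-1/11) = -98/11 ≈ -8.9091)
-107*(N + Z) = -107*(-88 - 98/11) = -107*(-1066/11) = 114062/11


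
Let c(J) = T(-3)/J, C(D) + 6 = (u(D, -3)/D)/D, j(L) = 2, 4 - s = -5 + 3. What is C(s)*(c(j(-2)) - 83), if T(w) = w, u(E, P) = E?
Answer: 5915/12 ≈ 492.92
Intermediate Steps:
s = 6 (s = 4 - (-5 + 3) = 4 - 1*(-2) = 4 + 2 = 6)
C(D) = -6 + 1/D (C(D) = -6 + (D/D)/D = -6 + 1/D)
c(J) = -3/J
C(s)*(c(j(-2)) - 83) = (-6 + 1/6)*(-3/2 - 83) = (-6 + ⅙)*(-3*½ - 83) = -35*(-3/2 - 83)/6 = -35/6*(-169/2) = 5915/12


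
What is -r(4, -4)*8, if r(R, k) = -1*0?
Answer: 0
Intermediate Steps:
r(R, k) = 0
-r(4, -4)*8 = -1*0*8 = 0*8 = 0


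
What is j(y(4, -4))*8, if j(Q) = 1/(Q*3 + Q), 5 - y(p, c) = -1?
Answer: 1/3 ≈ 0.33333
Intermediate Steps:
y(p, c) = 6 (y(p, c) = 5 - 1*(-1) = 5 + 1 = 6)
j(Q) = 1/(4*Q) (j(Q) = 1/(3*Q + Q) = 1/(4*Q))
j(y(4, -4))*8 = ((1/4)/6)*8 = ((1/4)*(1/6))*8 = (1/24)*8 = 1/3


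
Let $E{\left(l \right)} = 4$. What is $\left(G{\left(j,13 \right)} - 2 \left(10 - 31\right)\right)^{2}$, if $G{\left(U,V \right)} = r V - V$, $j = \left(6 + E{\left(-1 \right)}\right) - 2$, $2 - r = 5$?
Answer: $100$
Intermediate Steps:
$r = -3$ ($r = 2 - 5 = -3$)
$j = 8$ ($j = \left(6 + 4\right) - 2 = 10 - 2 = 8$)
$G{\left(U,V \right)} = - 4 V$ ($G{\left(U,V \right)} = - 3 V - V = - 4 V$)
$\left(G{\left(j,13 \right)} - 2 \left(10 - 31\right)\right)^{2} = \left(\left(-4\right) 13 - 2 \left(10 - 31\right)\right)^{2} = \left(-52 - -42\right)^{2} = \left(-52 + 42\right)^{2} = \left(-10\right)^{2} = 100$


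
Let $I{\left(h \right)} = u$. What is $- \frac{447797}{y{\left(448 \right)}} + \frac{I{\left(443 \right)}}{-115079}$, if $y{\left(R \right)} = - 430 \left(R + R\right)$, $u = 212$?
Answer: $\frac{7350050229}{6333948160} \approx 1.1604$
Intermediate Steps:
$I{\left(h \right)} = 212$
$y{\left(R \right)} = - 860 R$ ($y{\left(R \right)} = - 430 \cdot 2 R = - 860 R$)
$- \frac{447797}{y{\left(448 \right)}} + \frac{I{\left(443 \right)}}{-115079} = - \frac{447797}{\left(-860\right) 448} + \frac{212}{-115079} = - \frac{447797}{-385280} + 212 \left(- \frac{1}{115079}\right) = \left(-447797\right) \left(- \frac{1}{385280}\right) - \frac{212}{115079} = \frac{63971}{55040} - \frac{212}{115079} = \frac{7350050229}{6333948160}$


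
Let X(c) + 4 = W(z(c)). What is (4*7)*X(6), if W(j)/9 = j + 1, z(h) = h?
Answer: 1652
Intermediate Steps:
W(j) = 9 + 9*j (W(j) = 9*(j + 1) = 9*(1 + j) = 9 + 9*j)
X(c) = 5 + 9*c (X(c) = -4 + (9 + 9*c) = 5 + 9*c)
(4*7)*X(6) = (4*7)*(5 + 9*6) = 28*(5 + 54) = 28*59 = 1652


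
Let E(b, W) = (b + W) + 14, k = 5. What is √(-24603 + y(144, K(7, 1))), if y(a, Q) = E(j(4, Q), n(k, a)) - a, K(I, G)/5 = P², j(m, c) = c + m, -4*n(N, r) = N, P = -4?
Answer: I*√98601/2 ≈ 157.0*I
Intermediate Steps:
n(N, r) = -N/4
K(I, G) = 80 (K(I, G) = 5*(-4)² = 5*16 = 80)
E(b, W) = 14 + W + b (E(b, W) = (W + b) + 14 = 14 + W + b)
y(a, Q) = 67/4 + Q - a (y(a, Q) = (14 - ¼*5 + (Q + 4)) - a = (14 - 5/4 + (4 + Q)) - a = (67/4 + Q) - a = 67/4 + Q - a)
√(-24603 + y(144, K(7, 1))) = √(-24603 + (67/4 + 80 - 1*144)) = √(-24603 + (67/4 + 80 - 144)) = √(-24603 - 189/4) = √(-98601/4) = I*√98601/2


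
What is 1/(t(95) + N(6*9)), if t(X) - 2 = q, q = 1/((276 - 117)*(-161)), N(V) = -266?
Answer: -25599/6758137 ≈ -0.0037879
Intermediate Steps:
q = -1/25599 (q = -1/161/159 = (1/159)*(-1/161) = -1/25599 ≈ -3.9064e-5)
t(X) = 51197/25599 (t(X) = 2 - 1/25599 = 51197/25599)
1/(t(95) + N(6*9)) = 1/(51197/25599 - 266) = 1/(-6758137/25599) = -25599/6758137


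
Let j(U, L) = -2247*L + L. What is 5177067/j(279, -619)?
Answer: 5177067/1390274 ≈ 3.7238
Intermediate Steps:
j(U, L) = -2246*L
5177067/j(279, -619) = 5177067/((-2246*(-619))) = 5177067/1390274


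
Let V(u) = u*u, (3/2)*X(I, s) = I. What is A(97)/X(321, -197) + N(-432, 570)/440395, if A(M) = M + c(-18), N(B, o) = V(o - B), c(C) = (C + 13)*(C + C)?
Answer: 336846271/94244530 ≈ 3.5742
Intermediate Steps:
X(I, s) = 2*I/3
V(u) = u²
c(C) = 2*C*(13 + C) (c(C) = (13 + C)*(2*C) = 2*C*(13 + C))
N(B, o) = (o - B)²
A(M) = 180 + M (A(M) = M + 2*(-18)*(13 - 18) = M + 2*(-18)*(-5) = M + 180 = 180 + M)
A(97)/X(321, -197) + N(-432, 570)/440395 = (180 + 97)/(((⅔)*321)) + (-432 - 1*570)²/440395 = 277/214 + (-432 - 570)²*(1/440395) = 277*(1/214) + (-1002)²*(1/440395) = 277/214 + 1004004*(1/440395) = 277/214 + 1004004/440395 = 336846271/94244530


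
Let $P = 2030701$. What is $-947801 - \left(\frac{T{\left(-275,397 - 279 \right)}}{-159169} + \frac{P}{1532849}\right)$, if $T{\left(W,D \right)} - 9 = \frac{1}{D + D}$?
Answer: $- \frac{54574232305305588875}{57579762025516} \approx -9.478 \cdot 10^{5}$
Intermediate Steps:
$T{\left(W,D \right)} = 9 + \frac{1}{2 D}$ ($T{\left(W,D \right)} = 9 + \frac{1}{D + D} = 9 + \frac{1}{2 D}$)
$-947801 - \left(\frac{T{\left(-275,397 - 279 \right)}}{-159169} + \frac{P}{1532849}\right) = -947801 - \left(\frac{9 + \frac{1}{2 \left(397 - 279\right)}}{-159169} + \frac{2030701}{1532849}\right) = -947801 - \left(\left(9 + \frac{1}{2 \left(397 - 279\right)}\right) \left(- \frac{1}{159169}\right) + 2030701 \cdot \frac{1}{1532849}\right) = -947801 - \left(\left(9 + \frac{1}{2 \cdot 118}\right) \left(- \frac{1}{159169}\right) + \frac{2030701}{1532849}\right) = -947801 - \left(\left(9 + \frac{1}{2} \cdot \frac{1}{118}\right) \left(- \frac{1}{159169}\right) + \frac{2030701}{1532849}\right) = -947801 - \left(\left(9 + \frac{1}{236}\right) \left(- \frac{1}{159169}\right) + \frac{2030701}{1532849}\right) = -947801 - \left(\frac{2125}{236} \left(- \frac{1}{159169}\right) + \frac{2030701}{1532849}\right) = -947801 - \left(- \frac{2125}{37563884} + \frac{2030701}{1532849}\right) = -947801 - \frac{76277759498559}{57579762025516} = - \frac{54574232305305588875}{57579762025516}$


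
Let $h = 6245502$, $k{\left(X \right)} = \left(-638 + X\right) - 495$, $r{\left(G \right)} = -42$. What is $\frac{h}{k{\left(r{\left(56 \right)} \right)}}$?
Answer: $- \frac{6245502}{1175} \approx -5315.3$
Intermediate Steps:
$k{\left(X \right)} = -1133 + X$
$\frac{h}{k{\left(r{\left(56 \right)} \right)}} = \frac{6245502}{-1133 - 42} = \frac{6245502}{-1175} = 6245502 \left(- \frac{1}{1175}\right) = - \frac{6245502}{1175}$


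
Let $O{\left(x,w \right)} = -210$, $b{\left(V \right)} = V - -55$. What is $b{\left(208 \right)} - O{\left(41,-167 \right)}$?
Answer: $473$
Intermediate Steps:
$b{\left(V \right)} = 55 + V$ ($b{\left(V \right)} = V + 55 = 55 + V$)
$b{\left(208 \right)} - O{\left(41,-167 \right)} = \left(55 + 208\right) - -210 = 263 + 210 = 473$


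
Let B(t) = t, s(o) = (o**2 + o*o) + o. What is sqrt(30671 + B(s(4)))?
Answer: sqrt(30707) ≈ 175.23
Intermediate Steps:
s(o) = o + 2*o**2 (s(o) = (o**2 + o**2) + o = 2*o**2 + o = o + 2*o**2)
sqrt(30671 + B(s(4))) = sqrt(30671 + 4*(1 + 2*4)) = sqrt(30671 + 4*(1 + 8)) = sqrt(30671 + 4*9) = sqrt(30671 + 36) = sqrt(30707)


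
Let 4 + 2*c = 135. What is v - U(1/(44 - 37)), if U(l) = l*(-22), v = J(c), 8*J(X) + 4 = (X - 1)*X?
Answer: 118885/224 ≈ 530.74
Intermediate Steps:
c = 131/2 (c = -2 + (1/2)*135 = -2 + 135/2 = 131/2 ≈ 65.500)
J(X) = -1/2 + X*(-1 + X)/8 (J(X) = -1/2 + ((X - 1)*X)/8 = -1/2 + ((-1 + X)*X)/8 = -1/2 + (X*(-1 + X))/8 = -1/2 + X*(-1 + X)/8)
v = 16883/32 (v = -1/2 - 1/8*131/2 + (131/2)**2/8 = -1/2 - 131/16 + (1/8)*(17161/4) = -1/2 - 131/16 + 17161/32 = 16883/32 ≈ 527.59)
U(l) = -22*l
v - U(1/(44 - 37)) = 16883/32 - (-22)/(44 - 37) = 16883/32 - (-22)/7 = 16883/32 - 1*(-22/7) = 16883/32 + 22/7 = 118885/224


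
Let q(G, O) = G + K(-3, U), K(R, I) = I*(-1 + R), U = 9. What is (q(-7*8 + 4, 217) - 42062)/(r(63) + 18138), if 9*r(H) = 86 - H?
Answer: -75870/32653 ≈ -2.3235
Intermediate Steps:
r(H) = 86/9 - H/9 (r(H) = (86 - H)/9 = 86/9 - H/9)
q(G, O) = -36 + G (q(G, O) = G + 9*(-1 - 3) = G + 9*(-4) = G - 36 = -36 + G)
(q(-7*8 + 4, 217) - 42062)/(r(63) + 18138) = ((-36 + (-7*8 + 4)) - 42062)/((86/9 - ⅑*63) + 18138) = ((-36 + (-56 + 4)) - 42062)/((86/9 - 7) + 18138) = ((-36 - 52) - 42062)/(23/9 + 18138) = (-88 - 42062)/(163265/9) = -42150*9/163265 = -75870/32653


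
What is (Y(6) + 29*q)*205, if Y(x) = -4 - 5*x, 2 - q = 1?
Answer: -1025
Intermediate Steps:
q = 1 (q = 2 - 1*1 = 2 - 1 = 1)
(Y(6) + 29*q)*205 = ((-4 - 5*6) + 29*1)*205 = ((-4 - 30) + 29)*205 = (-34 + 29)*205 = -5*205 = -1025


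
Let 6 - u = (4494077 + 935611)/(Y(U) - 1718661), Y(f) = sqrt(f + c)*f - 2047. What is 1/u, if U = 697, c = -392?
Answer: 1505946370901/13787842517182 - 315374378*sqrt(305)/20681763775773 ≈ 0.10896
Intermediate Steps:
Y(f) = -2047 + f*sqrt(-392 + f) (Y(f) = sqrt(f - 392)*f - 2047 = sqrt(-392 + f)*f - 2047 = f*sqrt(-392 + f) - 2047 = -2047 + f*sqrt(-392 + f))
u = 6 - 5429688/(-1720708 + 697*sqrt(305)) (u = 6 - (4494077 + 935611)/((-2047 + 697*sqrt(-392 + 697)) - 1718661) = 6 - 5429688/((-2047 + 697*sqrt(305)) - 1718661) = 6 - 5429688/(-1720708 + 697*sqrt(305)) ≈ 9.1780)
1/u = 1/(27107034676218/2960687849519 + 3784492536*sqrt(305)/2960687849519)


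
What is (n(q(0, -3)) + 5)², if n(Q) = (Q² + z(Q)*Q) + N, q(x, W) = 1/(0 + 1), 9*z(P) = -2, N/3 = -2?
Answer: 4/81 ≈ 0.049383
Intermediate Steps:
N = -6 (N = 3*(-2) = -6)
z(P) = -2/9 (z(P) = (⅑)*(-2) = -2/9)
q(x, W) = 1 (q(x, W) = 1/1 = 1)
n(Q) = -6 + Q² - 2*Q/9 (n(Q) = (Q² - 2*Q/9) - 6 = -6 + Q² - 2*Q/9)
(n(q(0, -3)) + 5)² = ((-6 + 1² - 2/9*1) + 5)² = ((-6 + 1 - 2/9) + 5)² = (-47/9 + 5)² = (-2/9)² = 4/81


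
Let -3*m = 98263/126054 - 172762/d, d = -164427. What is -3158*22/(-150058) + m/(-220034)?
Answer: 158426187095086764343/342175347155355463188 ≈ 0.46300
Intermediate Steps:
m = -12644810483/20726681058 (m = -(98263/126054 - 172762/(-164427))/3 = -(98263*(1/126054) - 172762*(-1/164427))/3 = -(98263/126054 + 172762/164427)/3 = -⅓*12644810483/6908893686 = -12644810483/20726681058 ≈ -0.61007)
-3158*22/(-150058) + m/(-220034) = -3158*22/(-150058) - 12644810483/20726681058/(-220034) = -69476*(-1/150058) - 12644810483/20726681058*(-1/220034) = 34738/75029 + 12644810483/4560574539915972 = 158426187095086764343/342175347155355463188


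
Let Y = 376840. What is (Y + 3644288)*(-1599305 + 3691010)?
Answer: 8411013543240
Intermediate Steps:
(Y + 3644288)*(-1599305 + 3691010) = (376840 + 3644288)*(-1599305 + 3691010) = 4021128*2091705 = 8411013543240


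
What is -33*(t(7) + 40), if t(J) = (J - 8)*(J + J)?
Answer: -858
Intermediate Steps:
t(J) = 2*J*(-8 + J) (t(J) = (-8 + J)*(2*J) = 2*J*(-8 + J))
-33*(t(7) + 40) = -33*(2*7*(-8 + 7) + 40) = -33*(2*7*(-1) + 40) = -33*(-14 + 40) = -33*26 = -858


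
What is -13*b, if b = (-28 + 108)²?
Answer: -83200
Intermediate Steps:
b = 6400 (b = 80² = 6400)
-13*b = -13*6400 = -83200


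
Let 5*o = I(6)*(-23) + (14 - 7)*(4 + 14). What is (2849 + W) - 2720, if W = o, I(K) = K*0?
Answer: 771/5 ≈ 154.20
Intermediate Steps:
I(K) = 0
o = 126/5 (o = (0*(-23) + (14 - 7)*(4 + 14))/5 = (0 + 7*18)/5 = (0 + 126)/5 = (1/5)*126 = 126/5 ≈ 25.200)
W = 126/5 ≈ 25.200
(2849 + W) - 2720 = (2849 + 126/5) - 2720 = 14371/5 - 2720 = 771/5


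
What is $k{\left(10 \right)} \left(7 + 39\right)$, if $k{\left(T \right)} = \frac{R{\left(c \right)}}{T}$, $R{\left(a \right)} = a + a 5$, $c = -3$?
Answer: $- \frac{414}{5} \approx -82.8$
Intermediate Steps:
$R{\left(a \right)} = 6 a$ ($R{\left(a \right)} = a + 5 a = 6 a$)
$k{\left(T \right)} = - \frac{18}{T}$ ($k{\left(T \right)} = \frac{6 \left(-3\right)}{T} = - \frac{18}{T}$)
$k{\left(10 \right)} \left(7 + 39\right) = - \frac{18}{10} \left(7 + 39\right) = \left(-18\right) \frac{1}{10} \cdot 46 = \left(- \frac{9}{5}\right) 46 = - \frac{414}{5}$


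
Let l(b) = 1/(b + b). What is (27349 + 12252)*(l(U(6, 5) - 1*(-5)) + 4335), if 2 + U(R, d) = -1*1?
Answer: 686720941/4 ≈ 1.7168e+8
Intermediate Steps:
U(R, d) = -3 (U(R, d) = -2 - 1*1 = -2 - 1 = -3)
l(b) = 1/(2*b)
(27349 + 12252)*(l(U(6, 5) - 1*(-5)) + 4335) = (27349 + 12252)*(1/(2*(-3 - 1*(-5))) + 4335) = 39601*(1/(2*(-3 + 5)) + 4335) = 39601*((1/2)/2 + 4335) = 39601*((1/2)*(1/2) + 4335) = 39601*(1/4 + 4335) = 39601*(17341/4) = 686720941/4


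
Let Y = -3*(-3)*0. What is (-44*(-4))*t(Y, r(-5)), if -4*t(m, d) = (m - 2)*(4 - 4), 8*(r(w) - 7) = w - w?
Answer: 0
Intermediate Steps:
Y = 0 (Y = 9*0 = 0)
r(w) = 7 (r(w) = 7 + (w - w)/8 = 7 + (⅛)*0 = 7 + 0 = 7)
t(m, d) = 0 (t(m, d) = -(m - 2)*(4 - 4)/4 = -(-2 + m)*0/4 = -¼*0 = 0)
(-44*(-4))*t(Y, r(-5)) = -44*(-4)*0 = 176*0 = 0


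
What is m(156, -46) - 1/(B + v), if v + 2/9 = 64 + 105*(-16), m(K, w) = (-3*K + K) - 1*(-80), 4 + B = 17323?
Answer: -32787409/141325 ≈ -232.00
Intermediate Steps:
B = 17319 (B = -4 + 17323 = 17319)
m(K, w) = 80 - 2*K (m(K, w) = -2*K + 80 = 80 - 2*K)
v = -14546/9 (v = -2/9 + (64 + 105*(-16)) = -2/9 + (64 - 1680) = -2/9 - 1616 = -14546/9 ≈ -1616.2)
m(156, -46) - 1/(B + v) = (80 - 2*156) - 1/(17319 - 14546/9) = (80 - 312) - 1/141325/9 = -232 - 1*9/141325 = -232 - 9/141325 = -32787409/141325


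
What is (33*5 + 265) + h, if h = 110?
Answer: 540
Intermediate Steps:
(33*5 + 265) + h = (33*5 + 265) + 110 = (165 + 265) + 110 = 430 + 110 = 540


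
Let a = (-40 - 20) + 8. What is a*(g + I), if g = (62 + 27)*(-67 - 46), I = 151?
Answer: 515112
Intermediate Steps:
a = -52 (a = -60 + 8 = -52)
g = -10057 (g = 89*(-113) = -10057)
a*(g + I) = -52*(-10057 + 151) = -52*(-9906) = 515112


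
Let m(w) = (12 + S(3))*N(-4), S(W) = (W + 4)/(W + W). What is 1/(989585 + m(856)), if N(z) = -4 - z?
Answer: 1/989585 ≈ 1.0105e-6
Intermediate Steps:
S(W) = (4 + W)/(2*W) (S(W) = (4 + W)/((2*W)) = (4 + W)*(1/(2*W)) = (4 + W)/(2*W))
m(w) = 0 (m(w) = (12 + (½)*(4 + 3)/3)*(-4 - 1*(-4)) = (12 + (½)*(⅓)*7)*(-4 + 4) = (12 + 7/6)*0 = (79/6)*0 = 0)
1/(989585 + m(856)) = 1/(989585 + 0) = 1/989585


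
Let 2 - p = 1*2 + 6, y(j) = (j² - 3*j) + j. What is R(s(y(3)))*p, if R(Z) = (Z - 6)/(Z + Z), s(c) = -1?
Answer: -21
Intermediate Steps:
y(j) = j² - 2*j
R(Z) = (-6 + Z)/(2*Z) (R(Z) = (-6 + Z)/((2*Z)) = (-6 + Z)*(1/(2*Z)) = (-6 + Z)/(2*Z))
p = -6 (p = 2 - (1*2 + 6) = 2 - (2 + 6) = 2 - 1*8 = 2 - 8 = -6)
R(s(y(3)))*p = ((½)*(-6 - 1)/(-1))*(-6) = ((½)*(-1)*(-7))*(-6) = (7/2)*(-6) = -21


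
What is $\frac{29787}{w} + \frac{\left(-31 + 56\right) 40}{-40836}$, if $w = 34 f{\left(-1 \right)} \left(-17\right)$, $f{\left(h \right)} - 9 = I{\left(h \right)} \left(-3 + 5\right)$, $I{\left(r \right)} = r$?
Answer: $- \frac{305106983}{41305614} \approx -7.3866$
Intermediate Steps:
$f{\left(h \right)} = 9 + 2 h$ ($f{\left(h \right)} = 9 + h \left(-3 + 5\right) = 9 + h 2 = 9 + 2 h$)
$w = -4046$ ($w = 34 \left(9 + 2 \left(-1\right)\right) \left(-17\right) = 34 \left(9 - 2\right) \left(-17\right) = 34 \cdot 7 \left(-17\right) = 238 \left(-17\right) = -4046$)
$\frac{29787}{w} + \frac{\left(-31 + 56\right) 40}{-40836} = \frac{29787}{-4046} + \frac{\left(-31 + 56\right) 40}{-40836} = 29787 \left(- \frac{1}{4046}\right) + 25 \cdot 40 \left(- \frac{1}{40836}\right) = - \frac{29787}{4046} + 1000 \left(- \frac{1}{40836}\right) = - \frac{29787}{4046} - \frac{250}{10209} = - \frac{305106983}{41305614}$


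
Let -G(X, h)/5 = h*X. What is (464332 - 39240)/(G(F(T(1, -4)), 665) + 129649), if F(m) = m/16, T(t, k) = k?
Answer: 1700368/521921 ≈ 3.2579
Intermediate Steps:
F(m) = m/16 (F(m) = m*(1/16) = m/16)
G(X, h) = -5*X*h (G(X, h) = -5*h*X = -5*X*h)
(464332 - 39240)/(G(F(T(1, -4)), 665) + 129649) = (464332 - 39240)/(-5*(1/16)*(-4)*665 + 129649) = 425092/(-5*(-1/4)*665 + 129649) = 425092/(3325/4 + 129649) = 425092/(521921/4) = 425092*(4/521921) = 1700368/521921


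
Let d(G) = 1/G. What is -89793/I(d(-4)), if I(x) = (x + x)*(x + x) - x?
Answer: -179586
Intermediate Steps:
I(x) = -x + 4*x**2 (I(x) = (2*x)*(2*x) - x = 4*x**2 - x = -x + 4*x**2)
-89793/I(d(-4)) = -89793*(-4/(-1 + 4/(-4))) = -89793*(-4/(-1 + 4*(-1/4))) = -89793*(-4/(-1 - 1)) = -89793/((-1/4*(-2))) = -89793/1/2 = -89793*2 = -179586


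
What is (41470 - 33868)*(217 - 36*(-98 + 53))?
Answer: 13964874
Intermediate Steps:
(41470 - 33868)*(217 - 36*(-98 + 53)) = 7602*(217 - 36*(-45)) = 7602*(217 + 1620) = 7602*1837 = 13964874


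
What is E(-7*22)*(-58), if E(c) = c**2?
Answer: -1375528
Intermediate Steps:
E(-7*22)*(-58) = (-7*22)**2*(-58) = (-154)**2*(-58) = 23716*(-58) = -1375528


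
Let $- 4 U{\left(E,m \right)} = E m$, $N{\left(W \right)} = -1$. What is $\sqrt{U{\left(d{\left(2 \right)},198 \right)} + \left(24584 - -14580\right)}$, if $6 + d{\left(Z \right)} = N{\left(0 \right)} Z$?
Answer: $2 \sqrt{9890} \approx 198.9$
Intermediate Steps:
$d{\left(Z \right)} = -6 - Z$
$U{\left(E,m \right)} = - \frac{E m}{4}$
$\sqrt{U{\left(d{\left(2 \right)},198 \right)} + \left(24584 - -14580\right)} = \sqrt{\left(- \frac{1}{4}\right) \left(-6 - 2\right) 198 + \left(24584 - -14580\right)} = \sqrt{\left(- \frac{1}{4}\right) \left(-6 - 2\right) 198 + \left(24584 + 14580\right)} = \sqrt{\left(- \frac{1}{4}\right) \left(-8\right) 198 + 39164} = \sqrt{396 + 39164} = \sqrt{39560} = 2 \sqrt{9890}$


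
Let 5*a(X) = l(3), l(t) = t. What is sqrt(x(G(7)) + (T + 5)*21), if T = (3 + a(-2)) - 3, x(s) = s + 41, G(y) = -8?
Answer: sqrt(3765)/5 ≈ 12.272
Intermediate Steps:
a(X) = 3/5 (a(X) = (1/5)*3 = 3/5)
x(s) = 41 + s
T = 3/5 (T = (3 + 3/5) - 3 = 18/5 - 3 = 3/5 ≈ 0.60000)
sqrt(x(G(7)) + (T + 5)*21) = sqrt((41 - 8) + (3/5 + 5)*21) = sqrt(33 + (28/5)*21) = sqrt(33 + 588/5) = sqrt(753/5) = sqrt(3765)/5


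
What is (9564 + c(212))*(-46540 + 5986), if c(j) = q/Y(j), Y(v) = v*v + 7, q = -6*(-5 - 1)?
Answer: -17434626915600/44951 ≈ -3.8786e+8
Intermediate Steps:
q = 36 (q = -6*(-6) = 36)
Y(v) = 7 + v² (Y(v) = v² + 7 = 7 + v²)
c(j) = 36/(7 + j²)
(9564 + c(212))*(-46540 + 5986) = (9564 + 36/(7 + 212²))*(-46540 + 5986) = (9564 + 36/(7 + 44944))*(-40554) = (9564 + 36/44951)*(-40554) = (429911400/44951)*(-40554) = -17434626915600/44951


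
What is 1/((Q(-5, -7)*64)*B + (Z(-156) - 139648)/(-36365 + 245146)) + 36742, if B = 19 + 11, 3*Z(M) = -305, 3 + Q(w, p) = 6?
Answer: 132540020934145/3607316431 ≈ 36742.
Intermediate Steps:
Q(w, p) = 3 (Q(w, p) = -3 + 6 = 3)
Z(M) = -305/3 (Z(M) = (⅓)*(-305) = -305/3)
B = 30
1/((Q(-5, -7)*64)*B + (Z(-156) - 139648)/(-36365 + 245146)) + 36742 = 1/((3*64)*30 + (-305/3 - 139648)/(-36365 + 245146)) + 36742 = 1/(192*30 - 419249/3/208781) + 36742 = 1/(5760 - 419249/3*1/208781) + 36742 = 1/(5760 - 419249/626343) + 36742 = 1/(3607316431/626343) + 36742 = 626343/3607316431 + 36742 = 132540020934145/3607316431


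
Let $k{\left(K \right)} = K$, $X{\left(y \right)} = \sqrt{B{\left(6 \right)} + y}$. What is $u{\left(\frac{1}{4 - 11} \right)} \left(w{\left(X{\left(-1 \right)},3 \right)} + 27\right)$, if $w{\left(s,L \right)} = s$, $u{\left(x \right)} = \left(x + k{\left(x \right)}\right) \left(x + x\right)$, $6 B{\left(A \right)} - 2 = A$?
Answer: $\frac{108}{49} + \frac{4 \sqrt{3}}{147} \approx 2.2512$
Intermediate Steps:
$B{\left(A \right)} = \frac{1}{3} + \frac{A}{6}$
$X{\left(y \right)} = \sqrt{\frac{4}{3} + y}$ ($X{\left(y \right)} = \sqrt{\left(\frac{1}{3} + \frac{1}{6} \cdot 6\right) + y} = \sqrt{\left(\frac{1}{3} + 1\right) + y} = \sqrt{\frac{4}{3} + y}$)
$u{\left(x \right)} = 4 x^{2}$ ($u{\left(x \right)} = \left(x + x\right) \left(x + x\right) = 2 x 2 x = 4 x^{2}$)
$u{\left(\frac{1}{4 - 11} \right)} \left(w{\left(X{\left(-1 \right)},3 \right)} + 27\right) = 4 \left(\frac{1}{4 - 11}\right)^{2} \left(\frac{\sqrt{12 + 9 \left(-1\right)}}{3} + 27\right) = 4 \left(\frac{1}{-7}\right)^{2} \left(\frac{\sqrt{12 - 9}}{3} + 27\right) = 4 \left(- \frac{1}{7}\right)^{2} \left(\frac{\sqrt{3}}{3} + 27\right) = 4 \cdot \frac{1}{49} \left(27 + \frac{\sqrt{3}}{3}\right) = \frac{4 \left(27 + \frac{\sqrt{3}}{3}\right)}{49} = \frac{108}{49} + \frac{4 \sqrt{3}}{147}$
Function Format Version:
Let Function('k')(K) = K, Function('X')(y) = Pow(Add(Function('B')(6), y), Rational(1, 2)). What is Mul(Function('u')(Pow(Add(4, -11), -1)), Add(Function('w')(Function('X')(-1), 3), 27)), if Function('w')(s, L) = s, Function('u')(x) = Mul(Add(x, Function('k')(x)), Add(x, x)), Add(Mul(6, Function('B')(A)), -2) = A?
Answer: Add(Rational(108, 49), Mul(Rational(4, 147), Pow(3, Rational(1, 2)))) ≈ 2.2512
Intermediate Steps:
Function('B')(A) = Add(Rational(1, 3), Mul(Rational(1, 6), A))
Function('X')(y) = Pow(Add(Rational(4, 3), y), Rational(1, 2)) (Function('X')(y) = Pow(Add(Add(Rational(1, 3), Mul(Rational(1, 6), 6)), y), Rational(1, 2)) = Pow(Add(Add(Rational(1, 3), 1), y), Rational(1, 2)) = Pow(Add(Rational(4, 3), y), Rational(1, 2)))
Function('u')(x) = Mul(4, Pow(x, 2)) (Function('u')(x) = Mul(Add(x, x), Add(x, x)) = Mul(Mul(2, x), Mul(2, x)) = Mul(4, Pow(x, 2)))
Mul(Function('u')(Pow(Add(4, -11), -1)), Add(Function('w')(Function('X')(-1), 3), 27)) = Mul(Mul(4, Pow(Pow(Add(4, -11), -1), 2)), Add(Mul(Rational(1, 3), Pow(Add(12, Mul(9, -1)), Rational(1, 2))), 27)) = Mul(Mul(4, Pow(Pow(-7, -1), 2)), Add(Mul(Rational(1, 3), Pow(Add(12, -9), Rational(1, 2))), 27)) = Mul(Mul(4, Pow(Rational(-1, 7), 2)), Add(Mul(Rational(1, 3), Pow(3, Rational(1, 2))), 27)) = Mul(Mul(4, Rational(1, 49)), Add(27, Mul(Rational(1, 3), Pow(3, Rational(1, 2))))) = Mul(Rational(4, 49), Add(27, Mul(Rational(1, 3), Pow(3, Rational(1, 2))))) = Add(Rational(108, 49), Mul(Rational(4, 147), Pow(3, Rational(1, 2))))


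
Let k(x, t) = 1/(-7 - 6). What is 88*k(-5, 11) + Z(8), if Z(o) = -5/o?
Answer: -769/104 ≈ -7.3942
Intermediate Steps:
k(x, t) = -1/13 (k(x, t) = 1/(-13) = -1/13)
88*k(-5, 11) + Z(8) = 88*(-1/13) - 5/8 = -88/13 - 5*⅛ = -88/13 - 5/8 = -769/104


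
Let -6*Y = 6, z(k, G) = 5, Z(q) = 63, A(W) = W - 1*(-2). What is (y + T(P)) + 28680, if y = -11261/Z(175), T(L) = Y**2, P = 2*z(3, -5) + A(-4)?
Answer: 1795642/63 ≈ 28502.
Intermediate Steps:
A(W) = 2 + W (A(W) = W + 2 = 2 + W)
Y = -1 (Y = -1/6*6 = -1)
P = 8 (P = 2*5 + (2 - 4) = 10 - 2 = 8)
T(L) = 1 (T(L) = (-1)**2 = 1)
y = -11261/63 ≈ -178.75
(y + T(P)) + 28680 = (-11261/63 + 1) + 28680 = -11198/63 + 28680 = 1795642/63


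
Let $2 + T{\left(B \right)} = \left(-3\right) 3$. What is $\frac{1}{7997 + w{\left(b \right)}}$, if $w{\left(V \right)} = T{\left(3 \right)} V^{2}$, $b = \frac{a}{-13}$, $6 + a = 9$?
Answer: $\frac{169}{1351394} \approx 0.00012506$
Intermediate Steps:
$a = 3$ ($a = -6 + 9 = 3$)
$T{\left(B \right)} = -11$ ($T{\left(B \right)} = -2 - 9 = -11$)
$b = - \frac{3}{13}$ ($b = \frac{3}{-13} = 3 \left(- \frac{1}{13}\right) = - \frac{3}{13} \approx -0.23077$)
$w{\left(V \right)} = - 11 V^{2}$
$\frac{1}{7997 + w{\left(b \right)}} = \frac{1}{7997 - 11 \left(- \frac{3}{13}\right)^{2}} = \frac{1}{7997 - \frac{99}{169}} = \frac{1}{\frac{1351394}{169}} = \frac{169}{1351394}$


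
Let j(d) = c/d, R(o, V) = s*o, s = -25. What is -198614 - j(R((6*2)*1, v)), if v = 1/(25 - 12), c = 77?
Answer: -59584123/300 ≈ -1.9861e+5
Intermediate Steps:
v = 1/13 ≈ 0.076923
R(o, V) = -25*o
j(d) = 77/d
-198614 - j(R((6*2)*1, v)) = -198614 - 77/((-25*6*2)) = -198614 - 77/((-300)) = -198614 - 77/((-25*12)) = -198614 - 77/(-300) = -198614 - 77*(-1)/300 = -198614 - 1*(-77/300) = -198614 + 77/300 = -59584123/300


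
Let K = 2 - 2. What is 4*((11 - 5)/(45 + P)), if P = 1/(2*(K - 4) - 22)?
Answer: 720/1349 ≈ 0.53373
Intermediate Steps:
K = 0
P = -1/30 (P = 1/(2*(0 - 4) - 22) = 1/(2*(-4) - 22) = 1/(-8 - 22) = 1/(-30) = -1/30 ≈ -0.033333)
4*((11 - 5)/(45 + P)) = 4*((11 - 5)/(45 - 1/30)) = 4*(6/(1349/30)) = 4*(6*(30/1349)) = 4*(180/1349) = 720/1349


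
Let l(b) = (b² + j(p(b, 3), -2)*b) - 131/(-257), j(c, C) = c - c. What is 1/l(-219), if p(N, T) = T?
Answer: 257/12326108 ≈ 2.0850e-5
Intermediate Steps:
j(c, C) = 0
l(b) = 131/257 + b² (l(b) = (b² + 0*b) - 131/(-257) = (b² + 0) - 131*(-1/257) = b² + 131/257 = 131/257 + b²)
1/l(-219) = 1/(131/257 + (-219)²) = 1/(131/257 + 47961) = 1/(12326108/257) = 257/12326108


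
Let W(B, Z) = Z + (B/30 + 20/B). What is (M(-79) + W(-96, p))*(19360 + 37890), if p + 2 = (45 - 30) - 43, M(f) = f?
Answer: -77224525/12 ≈ -6.4354e+6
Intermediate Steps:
p = -30 (p = -2 + ((45 - 30) - 43) = -2 + (15 - 43) = -2 - 28 = -30)
W(B, Z) = Z + 20/B + B/30 (W(B, Z) = Z + (B*(1/30) + 20/B) = Z + (B/30 + 20/B) = Z + (20/B + B/30) = Z + 20/B + B/30)
(M(-79) + W(-96, p))*(19360 + 37890) = (-79 + (-30 + 20/(-96) + (1/30)*(-96)))*(19360 + 37890) = (-79 + (-30 + 20*(-1/96) - 16/5))*57250 = (-79 + (-30 - 5/24 - 16/5))*57250 = (-79 - 4009/120)*57250 = -13489/120*57250 = -77224525/12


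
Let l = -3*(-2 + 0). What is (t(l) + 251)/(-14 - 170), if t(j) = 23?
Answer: -137/92 ≈ -1.4891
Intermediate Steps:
l = 6 (l = -3*(-2) = 6)
(t(l) + 251)/(-14 - 170) = (23 + 251)/(-14 - 170) = 274/(-184) = 274*(-1/184) = -137/92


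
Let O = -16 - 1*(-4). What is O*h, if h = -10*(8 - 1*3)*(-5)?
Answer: -3000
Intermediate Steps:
h = 250 (h = -10*(8 - 3)*(-5) = -10*5*(-5) = -50*(-5) = 250)
O = -12 (O = -16 + 4 = -12)
O*h = -12*250 = -3000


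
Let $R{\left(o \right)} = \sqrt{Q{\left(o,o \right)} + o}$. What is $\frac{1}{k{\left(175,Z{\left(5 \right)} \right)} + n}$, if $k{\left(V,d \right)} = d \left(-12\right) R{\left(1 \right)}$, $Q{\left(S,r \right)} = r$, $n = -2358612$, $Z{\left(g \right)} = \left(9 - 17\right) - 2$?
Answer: $- \frac{65517}{154529181604} - \frac{5 \sqrt{2}}{231793772406} \approx -4.2401 \cdot 10^{-7}$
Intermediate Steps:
$Z{\left(g \right)} = -10$ ($Z{\left(g \right)} = -8 - 2 = -10$)
$R{\left(o \right)} = \sqrt{2} \sqrt{o}$ ($R{\left(o \right)} = \sqrt{o + o} = \sqrt{2 o} = \sqrt{2} \sqrt{o}$)
$k{\left(V,d \right)} = - 12 d \sqrt{2}$ ($k{\left(V,d \right)} = d \left(-12\right) \sqrt{2} \sqrt{1} = - 12 d \sqrt{2} \cdot 1 = - 12 d \sqrt{2}$)
$\frac{1}{k{\left(175,Z{\left(5 \right)} \right)} + n} = \frac{1}{\left(-12\right) \left(-10\right) \sqrt{2} - 2358612} = \frac{1}{120 \sqrt{2} - 2358612} = \frac{1}{-2358612 + 120 \sqrt{2}}$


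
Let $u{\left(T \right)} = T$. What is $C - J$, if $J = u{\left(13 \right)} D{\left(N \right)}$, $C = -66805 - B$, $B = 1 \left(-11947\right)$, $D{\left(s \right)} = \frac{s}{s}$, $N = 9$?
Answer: $-54871$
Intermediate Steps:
$D{\left(s \right)} = 1$
$B = -11947$
$C = -54858$ ($C = -66805 - -11947 = -66805 + 11947 = -54858$)
$J = 13$ ($J = 13 \cdot 1 = 13$)
$C - J = -54858 - 13 = -54871$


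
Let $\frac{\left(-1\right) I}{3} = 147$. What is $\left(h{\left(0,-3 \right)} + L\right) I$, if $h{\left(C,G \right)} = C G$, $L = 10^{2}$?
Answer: $-44100$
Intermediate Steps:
$L = 100$
$I = -441$ ($I = \left(-3\right) 147 = -441$)
$\left(h{\left(0,-3 \right)} + L\right) I = \left(0 \left(-3\right) + 100\right) \left(-441\right) = \left(0 + 100\right) \left(-441\right) = 100 \left(-441\right) = -44100$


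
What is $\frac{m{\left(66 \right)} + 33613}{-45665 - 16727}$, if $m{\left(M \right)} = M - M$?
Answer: $- \frac{33613}{62392} \approx -0.53874$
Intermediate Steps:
$m{\left(M \right)} = 0$
$\frac{m{\left(66 \right)} + 33613}{-45665 - 16727} = \frac{0 + 33613}{-45665 - 16727} = \frac{33613}{-62392} = 33613 \left(- \frac{1}{62392}\right) = - \frac{33613}{62392}$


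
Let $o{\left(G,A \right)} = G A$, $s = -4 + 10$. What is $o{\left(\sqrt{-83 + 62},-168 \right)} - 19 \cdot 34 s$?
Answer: $-3876 - 168 i \sqrt{21} \approx -3876.0 - 769.87 i$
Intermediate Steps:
$s = 6$
$o{\left(G,A \right)} = A G$
$o{\left(\sqrt{-83 + 62},-168 \right)} - 19 \cdot 34 s = - 168 \sqrt{-83 + 62} - 19 \cdot 34 \cdot 6 = - 168 \sqrt{-21} - 646 \cdot 6 = - 168 i \sqrt{21} - 3876 = -3876 - 168 i \sqrt{21}$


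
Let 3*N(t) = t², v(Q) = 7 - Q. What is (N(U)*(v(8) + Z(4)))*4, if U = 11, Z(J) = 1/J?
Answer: -121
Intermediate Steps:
N(t) = t²/3
(N(U)*(v(8) + Z(4)))*4 = (((⅓)*11²)*((7 - 1*8) + 1/4))*4 = (((⅓)*121)*((7 - 8) + ¼))*4 = (121*(-1 + ¼)/3)*4 = ((121/3)*(-¾))*4 = -121/4*4 = -121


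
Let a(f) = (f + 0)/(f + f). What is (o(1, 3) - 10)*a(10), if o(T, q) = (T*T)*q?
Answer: -7/2 ≈ -3.5000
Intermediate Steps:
a(f) = ½ (a(f) = f/((2*f)) = f*(1/(2*f)) = ½)
o(T, q) = q*T² (o(T, q) = T²*q = q*T²)
(o(1, 3) - 10)*a(10) = (3*1² - 10)*(½) = (3*1 - 10)*(½) = (3 - 10)*(½) = -7*½ = -7/2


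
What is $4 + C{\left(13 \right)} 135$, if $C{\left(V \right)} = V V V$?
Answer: $296599$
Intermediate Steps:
$C{\left(V \right)} = V^{3}$ ($C{\left(V \right)} = V^{2} V = V^{3}$)
$4 + C{\left(13 \right)} 135 = 4 + 13^{3} \cdot 135 = 4 + 2197 \cdot 135 = 4 + 296595 = 296599$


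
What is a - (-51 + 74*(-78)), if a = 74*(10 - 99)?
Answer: -763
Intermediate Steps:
a = -6586 (a = 74*(-89) = -6586)
a - (-51 + 74*(-78)) = -6586 - (-51 + 74*(-78)) = -6586 - (-51 - 5772) = -6586 - 1*(-5823) = -6586 + 5823 = -763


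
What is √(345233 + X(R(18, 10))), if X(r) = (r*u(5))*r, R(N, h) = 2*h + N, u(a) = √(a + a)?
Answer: √(345233 + 1444*√10) ≈ 591.44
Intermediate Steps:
u(a) = √2*√a (u(a) = √(2*a) = √2*√a)
R(N, h) = N + 2*h
X(r) = √10*r² (X(r) = (r*(√2*√5))*r = (r*√10)*r = √10*r²)
√(345233 + X(R(18, 10))) = √(345233 + √10*(18 + 2*10)²) = √(345233 + √10*(18 + 20)²) = √(345233 + √10*38²) = √(345233 + √10*1444) = √(345233 + 1444*√10)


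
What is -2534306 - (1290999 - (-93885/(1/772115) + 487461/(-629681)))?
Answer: -3511384228866457/48437 ≈ -7.2494e+10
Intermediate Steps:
-2534306 - (1290999 - (-93885/(1/772115) + 487461/(-629681))) = -2534306 - (1290999 - (-93885/1/772115 + 487461*(-1/629681))) = -2534306 - (1290999 - (-93885*772115 - 37497/48437)) = -2534306 - (1290999 - (-72490016775 - 37497/48437)) = -2534306 - (1290999 - 1*(-3511198942568172/48437)) = -2534306 - (1290999 + 3511198942568172/48437) = -2534306 - 1*3511261474686735/48437 = -2534306 - 3511261474686735/48437 = -3511384228866457/48437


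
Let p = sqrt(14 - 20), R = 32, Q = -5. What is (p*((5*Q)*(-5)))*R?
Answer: 4000*I*sqrt(6) ≈ 9798.0*I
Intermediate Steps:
p = I*sqrt(6) (p = sqrt(-6) = I*sqrt(6) ≈ 2.4495*I)
(p*((5*Q)*(-5)))*R = ((I*sqrt(6))*((5*(-5))*(-5)))*32 = ((I*sqrt(6))*(-25*(-5)))*32 = ((I*sqrt(6))*125)*32 = (125*I*sqrt(6))*32 = 4000*I*sqrt(6)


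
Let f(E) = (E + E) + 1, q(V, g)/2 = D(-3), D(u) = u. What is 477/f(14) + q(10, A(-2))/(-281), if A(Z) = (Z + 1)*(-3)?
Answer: 134211/8149 ≈ 16.470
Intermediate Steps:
A(Z) = -3 - 3*Z (A(Z) = (1 + Z)*(-3) = -3 - 3*Z)
q(V, g) = -6 (q(V, g) = 2*(-3) = -6)
f(E) = 1 + 2*E (f(E) = 2*E + 1 = 1 + 2*E)
477/f(14) + q(10, A(-2))/(-281) = 477/(1 + 2*14) - 6/(-281) = 477/(1 + 28) - 6*(-1/281) = 477/29 + 6/281 = 134211/8149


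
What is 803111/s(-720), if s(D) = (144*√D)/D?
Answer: 803111*I*√5/12 ≈ 1.4965e+5*I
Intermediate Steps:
s(D) = 144/√D
803111/s(-720) = 803111/((144/√(-720))) = 803111/((144*(-I*√5/60))) = 803111/((-12*I*√5/5)) = 803111*(I*√5/12) = 803111*I*√5/12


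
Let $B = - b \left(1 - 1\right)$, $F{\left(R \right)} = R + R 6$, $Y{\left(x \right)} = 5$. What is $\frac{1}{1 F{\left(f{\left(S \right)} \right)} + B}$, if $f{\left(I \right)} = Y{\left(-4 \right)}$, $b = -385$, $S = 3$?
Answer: $\frac{1}{35} \approx 0.028571$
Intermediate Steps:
$f{\left(I \right)} = 5$
$F{\left(R \right)} = 7 R$ ($F{\left(R \right)} = R + 6 R = 7 R$)
$B = 0$ ($B = \left(-1\right) \left(-385\right) \left(1 - 1\right) = 385 \left(1 - 1\right) = 385 \cdot 0 = 0$)
$\frac{1}{1 F{\left(f{\left(S \right)} \right)} + B} = \frac{1}{1 \cdot 7 \cdot 5 + 0} = \frac{1}{1 \cdot 35 + 0} = \frac{1}{35 + 0} = \frac{1}{35}$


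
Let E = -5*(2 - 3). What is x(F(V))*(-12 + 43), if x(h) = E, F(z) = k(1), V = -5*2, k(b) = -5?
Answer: 155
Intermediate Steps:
E = 5 (E = -5*(-1) = 5)
V = -10
F(z) = -5
x(h) = 5
x(F(V))*(-12 + 43) = 5*(-12 + 43) = 5*31 = 155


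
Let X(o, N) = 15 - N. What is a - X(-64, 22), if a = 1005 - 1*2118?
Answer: -1106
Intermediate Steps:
a = -1113 (a = 1005 - 2118 = -1113)
a - X(-64, 22) = -1113 - (15 - 1*22) = -1113 - (15 - 22) = -1113 - 1*(-7) = -1113 + 7 = -1106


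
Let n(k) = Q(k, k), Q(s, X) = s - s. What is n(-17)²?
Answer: 0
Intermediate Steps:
Q(s, X) = 0
n(k) = 0
n(-17)² = 0² = 0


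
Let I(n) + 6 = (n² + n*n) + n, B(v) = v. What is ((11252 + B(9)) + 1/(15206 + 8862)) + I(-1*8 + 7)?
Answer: 270909409/24068 ≈ 11256.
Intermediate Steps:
I(n) = -6 + n + 2*n² (I(n) = -6 + ((n² + n*n) + n) = -6 + ((n² + n²) + n) = -6 + (2*n² + n) = -6 + (n + 2*n²) = -6 + n + 2*n²)
((11252 + B(9)) + 1/(15206 + 8862)) + I(-1*8 + 7) = ((11252 + 9) + 1/(15206 + 8862)) + (-6 + (-1*8 + 7) + 2*(-1*8 + 7)²) = (11261 + 1/24068) + (-6 + (-8 + 7) + 2*(-8 + 7)²) = (11261 + 1/24068) + (-6 - 1 + 2*(-1)²) = 271029749/24068 + (-6 - 1 + 2*1) = 271029749/24068 + (-6 - 1 + 2) = 271029749/24068 - 5 = 270909409/24068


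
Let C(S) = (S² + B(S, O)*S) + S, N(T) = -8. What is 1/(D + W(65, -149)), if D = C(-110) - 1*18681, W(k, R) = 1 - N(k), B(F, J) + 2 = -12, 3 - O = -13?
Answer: -1/5142 ≈ -0.00019448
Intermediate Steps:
O = 16 (O = 3 - 1*(-13) = 3 + 13 = 16)
B(F, J) = -14 (B(F, J) = -2 - 12 = -14)
C(S) = S² - 13*S (C(S) = (S² - 14*S) + S = S² - 13*S)
W(k, R) = 9 (W(k, R) = 1 - 1*(-8) = 1 + 8 = 9)
D = -5151 (D = -110*(-13 - 110) - 1*18681 = -110*(-123) - 18681 = 13530 - 18681 = -5151)
1/(D + W(65, -149)) = 1/(-5151 + 9) = 1/(-5142) = -1/5142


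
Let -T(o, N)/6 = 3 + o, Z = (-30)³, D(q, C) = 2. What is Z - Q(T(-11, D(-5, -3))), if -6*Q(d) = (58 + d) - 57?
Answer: -161951/6 ≈ -26992.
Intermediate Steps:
Z = -27000
T(o, N) = -18 - 6*o (T(o, N) = -6*(3 + o) = -18 - 6*o)
Q(d) = -⅙ - d/6 (Q(d) = -((58 + d) - 57)/6 = -(1 + d)/6 = -⅙ - d/6)
Z - Q(T(-11, D(-5, -3))) = -27000 - (-⅙ - (-18 - 6*(-11))/6) = -27000 - (-⅙ - (-18 + 66)/6) = -27000 - (-⅙ - ⅙*48) = -27000 - (-⅙ - 8) = -27000 - 1*(-49/6) = -27000 + 49/6 = -161951/6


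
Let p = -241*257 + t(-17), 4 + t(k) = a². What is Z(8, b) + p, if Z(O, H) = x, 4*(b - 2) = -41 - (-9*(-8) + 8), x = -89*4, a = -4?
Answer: -62281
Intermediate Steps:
t(k) = 12 (t(k) = -4 + (-4)² = -4 + 16 = 12)
x = -356
b = -113/4 (b = 2 + (-41 - (-9*(-8) + 8))/4 = 2 + (-41 - (72 + 8))/4 = 2 + (-41 - 1*80)/4 = 2 + (-41 - 80)/4 = 2 + (¼)*(-121) = 2 - 121/4 = -113/4 ≈ -28.250)
Z(O, H) = -356
p = -61925 (p = -241*257 + 12 = -61937 + 12 = -61925)
Z(8, b) + p = -356 - 61925 = -62281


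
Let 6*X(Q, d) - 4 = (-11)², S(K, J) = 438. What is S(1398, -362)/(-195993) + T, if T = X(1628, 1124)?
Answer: 2721833/130662 ≈ 20.831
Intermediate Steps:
X(Q, d) = 125/6 (X(Q, d) = ⅔ + (⅙)*(-11)² = ⅔ + (⅙)*121 = ⅔ + 121/6 = 125/6)
T = 125/6 ≈ 20.833
S(1398, -362)/(-195993) + T = 438/(-195993) + 125/6 = 438*(-1/195993) + 125/6 = -146/65331 + 125/6 = 2721833/130662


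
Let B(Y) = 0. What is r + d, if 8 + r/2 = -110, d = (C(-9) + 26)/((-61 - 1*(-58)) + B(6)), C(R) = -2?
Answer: -244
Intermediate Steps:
d = -8 (d = (-2 + 26)/((-61 - 1*(-58)) + 0) = 24/((-61 + 58) + 0) = 24/(-3 + 0) = 24/(-3) = 24*(-⅓) = -8)
r = -236 (r = -16 + 2*(-110) = -16 - 220 = -236)
r + d = -236 - 8 = -244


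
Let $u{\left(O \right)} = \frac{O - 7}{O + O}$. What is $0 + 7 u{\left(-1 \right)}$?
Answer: $28$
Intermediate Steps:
$u{\left(O \right)} = \frac{-7 + O}{2 O}$
$0 + 7 u{\left(-1 \right)} = 0 + 7 \frac{-7 - 1}{2 \left(-1\right)} = 0 + 7 \cdot \frac{1}{2} \left(-1\right) \left(-8\right) = 0 + 7 \cdot 4 = 0 + 28 = 28$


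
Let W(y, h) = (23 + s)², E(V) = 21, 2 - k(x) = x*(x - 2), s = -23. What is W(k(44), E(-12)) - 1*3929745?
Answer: -3929745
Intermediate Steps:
k(x) = 2 - x*(-2 + x) (k(x) = 2 - x*(x - 2) = 2 - x*(-2 + x))
W(y, h) = 0 (W(y, h) = (23 - 23)² = 0² = 0)
W(k(44), E(-12)) - 1*3929745 = 0 - 1*3929745 = 0 - 3929745 = -3929745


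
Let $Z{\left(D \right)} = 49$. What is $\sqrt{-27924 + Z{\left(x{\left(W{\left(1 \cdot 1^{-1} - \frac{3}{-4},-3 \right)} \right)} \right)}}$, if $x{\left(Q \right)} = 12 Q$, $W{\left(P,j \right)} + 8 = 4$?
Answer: $5 i \sqrt{1115} \approx 166.96 i$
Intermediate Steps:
$W{\left(P,j \right)} = -4$ ($W{\left(P,j \right)} = -8 + 4 = -4$)
$\sqrt{-27924 + Z{\left(x{\left(W{\left(1 \cdot 1^{-1} - \frac{3}{-4},-3 \right)} \right)} \right)}} = \sqrt{-27924 + 49} = \sqrt{-27875} = 5 i \sqrt{1115}$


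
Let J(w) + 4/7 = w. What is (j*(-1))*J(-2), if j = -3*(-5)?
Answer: 270/7 ≈ 38.571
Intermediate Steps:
j = 15
J(w) = -4/7 + w
(j*(-1))*J(-2) = (15*(-1))*(-4/7 - 2) = -15*(-18/7) = 270/7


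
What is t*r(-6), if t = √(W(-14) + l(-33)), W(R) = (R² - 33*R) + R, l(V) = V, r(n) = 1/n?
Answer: -√611/6 ≈ -4.1197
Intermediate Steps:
W(R) = R² - 32*R
t = √611 (t = √(-14*(-32 - 14) - 33) = √(-14*(-46) - 33) = √(644 - 33) = √611 ≈ 24.718)
t*r(-6) = √611/(-6) = √611*(-⅙) = -√611/6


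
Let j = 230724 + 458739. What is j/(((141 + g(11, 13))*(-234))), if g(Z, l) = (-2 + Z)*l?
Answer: -76607/6708 ≈ -11.420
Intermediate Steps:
g(Z, l) = l*(-2 + Z)
j = 689463
j/(((141 + g(11, 13))*(-234))) = 689463/(((141 + 13*(-2 + 11))*(-234))) = 689463/(((141 + 13*9)*(-234))) = 689463/(((141 + 117)*(-234))) = 689463/((258*(-234))) = 689463/(-60372) = 689463*(-1/60372) = -76607/6708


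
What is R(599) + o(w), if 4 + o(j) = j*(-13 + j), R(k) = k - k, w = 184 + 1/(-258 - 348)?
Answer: 11553029431/367236 ≈ 31459.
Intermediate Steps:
w = 111503/606 (w = 184 + 1/(-606) = 184 - 1/606 = 111503/606 ≈ 184.00)
R(k) = 0
o(j) = -4 + j*(-13 + j)
R(599) + o(w) = 0 + (-4 + (111503/606)**2 - 13*111503/606) = 0 + (-4 + 12432919009/367236 - 1449539/606) = 0 + 11553029431/367236 = 11553029431/367236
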